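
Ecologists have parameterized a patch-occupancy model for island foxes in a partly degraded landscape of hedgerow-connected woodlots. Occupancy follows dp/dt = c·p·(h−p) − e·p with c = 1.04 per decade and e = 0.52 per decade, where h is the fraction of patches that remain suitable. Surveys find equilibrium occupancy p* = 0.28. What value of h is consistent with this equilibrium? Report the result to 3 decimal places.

At equilibrium c(h−p*) = e, so h = p* + e/c.
h = 0.28 + 0.52/1.04 = 0.28 + 0.5000 = 0.7800.

0.780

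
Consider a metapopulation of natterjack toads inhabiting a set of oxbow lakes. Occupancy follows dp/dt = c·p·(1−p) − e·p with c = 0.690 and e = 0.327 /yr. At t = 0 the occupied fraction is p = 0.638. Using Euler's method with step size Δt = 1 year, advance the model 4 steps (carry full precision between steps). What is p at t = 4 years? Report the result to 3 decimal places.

0.540

Update rule: p ← p + [c·p·(1−p) − e·p]·Δt with Δt = 1.
t = 1: p = 0.63800 + (-0.04927) = 0.58873
t = 2: p = 0.58873 + (-0.02545) = 0.56328
t = 3: p = 0.56328 + (-0.01446) = 0.54883
t = 4: p = 0.54883 + (-0.00861) = 0.54022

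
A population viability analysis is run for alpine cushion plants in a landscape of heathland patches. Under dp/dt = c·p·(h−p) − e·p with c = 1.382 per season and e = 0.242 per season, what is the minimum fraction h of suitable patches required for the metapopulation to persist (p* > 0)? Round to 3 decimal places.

p* = h − e/c is positive only when h > e/c.
h_min = e/c = 0.242/1.382 = 0.1751.

0.175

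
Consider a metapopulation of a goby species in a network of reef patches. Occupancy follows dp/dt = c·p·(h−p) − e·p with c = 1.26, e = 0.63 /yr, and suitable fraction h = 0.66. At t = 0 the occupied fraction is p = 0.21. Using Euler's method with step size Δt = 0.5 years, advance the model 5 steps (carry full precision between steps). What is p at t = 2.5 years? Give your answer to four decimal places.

0.1856

Update rule: p ← p + [c·p·(h−p) − e·p]·Δt with Δt = 0.5.
p: 0.21000 → 0.20339  (Δp = -0.00661)
p: 0.20339 → 0.19783  (Δp = -0.00556)
p: 0.19783 → 0.19311  (Δp = -0.00471)
p: 0.19311 → 0.18908  (Δp = -0.00403)
p: 0.18908 → 0.18562  (Δp = -0.00346)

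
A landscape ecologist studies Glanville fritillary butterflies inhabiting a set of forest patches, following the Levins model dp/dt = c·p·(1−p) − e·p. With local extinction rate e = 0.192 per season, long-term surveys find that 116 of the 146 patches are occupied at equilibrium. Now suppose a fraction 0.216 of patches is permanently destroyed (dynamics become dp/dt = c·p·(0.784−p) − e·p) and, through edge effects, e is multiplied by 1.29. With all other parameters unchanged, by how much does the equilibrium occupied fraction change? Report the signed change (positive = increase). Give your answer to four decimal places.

-0.2756

Observed p* = 116/146 = 0.79452.
Balance c(1−p*) = e gives c = e/(1 − 0.79452) = 0.192/0.20548 = 0.93440.
New p* = 0.784 − e/c = 0.784 − 0.24768/0.93440 = 0.51893.
Δp* = 0.51893 − 0.79452 = -0.27559.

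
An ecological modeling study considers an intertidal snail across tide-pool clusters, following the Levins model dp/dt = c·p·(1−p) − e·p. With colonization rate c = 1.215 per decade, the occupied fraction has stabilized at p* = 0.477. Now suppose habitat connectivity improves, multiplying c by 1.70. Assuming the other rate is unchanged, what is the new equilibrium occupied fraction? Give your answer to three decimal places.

0.692

Balance c(1−p*) = e gives e = 1.215×(1 − 0.47700) = 0.63545.
New p* = 1 − e/c = 1 − 0.63545/2.06550 = 0.69235.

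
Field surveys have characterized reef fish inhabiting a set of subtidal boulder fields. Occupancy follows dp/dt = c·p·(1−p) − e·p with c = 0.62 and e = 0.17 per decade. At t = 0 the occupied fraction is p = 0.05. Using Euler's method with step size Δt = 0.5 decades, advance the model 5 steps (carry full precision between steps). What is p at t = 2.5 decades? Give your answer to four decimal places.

Update rule: p ← p + [c·p·(1−p) − e·p]·Δt with Δt = 0.5.
  1  |  dp/dt·Δt = +0.010475  |  p_1 = 0.060475
  2  |  dp/dt·Δt = +0.012473  |  p_2 = 0.072948
  3  |  dp/dt·Δt = +0.014764  |  p_3 = 0.087712
  4  |  dp/dt·Δt = +0.017350  |  p_4 = 0.105062
  5  |  dp/dt·Δt = +0.020217  |  p_5 = 0.125279

0.1253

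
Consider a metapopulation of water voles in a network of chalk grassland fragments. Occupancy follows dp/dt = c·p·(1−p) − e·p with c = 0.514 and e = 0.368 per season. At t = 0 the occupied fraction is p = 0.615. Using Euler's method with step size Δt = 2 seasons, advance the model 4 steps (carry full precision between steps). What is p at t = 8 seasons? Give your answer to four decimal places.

0.3139

Update rule: p ← p + [c·p·(1−p) − e·p]·Δt with Δt = 2.
step 1: Δp = -0.20924, p = 0.40576
step 2: Δp = -0.05077, p = 0.35499
step 3: Δp = -0.02589, p = 0.32910
step 4: Δp = -0.01524, p = 0.31386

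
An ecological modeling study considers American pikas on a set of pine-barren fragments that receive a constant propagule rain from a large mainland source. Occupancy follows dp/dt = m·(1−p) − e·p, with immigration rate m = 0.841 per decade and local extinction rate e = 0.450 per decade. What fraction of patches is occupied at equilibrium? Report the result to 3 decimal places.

Setting dp/dt = 0: m − m·p* = e·p*, so m = (m+e)·p*.
p* = m/(m+e) = 0.841/(0.841+0.450) = 0.841/1.2910 = 0.6514.

0.651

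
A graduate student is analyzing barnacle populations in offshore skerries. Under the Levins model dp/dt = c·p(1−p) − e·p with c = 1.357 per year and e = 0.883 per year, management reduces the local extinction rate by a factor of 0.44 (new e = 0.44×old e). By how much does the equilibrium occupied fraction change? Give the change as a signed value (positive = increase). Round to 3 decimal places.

Before: p* = 1 − 0.883/1.357 = 0.3493.
After the change, c = 1.357, e = 0.38852, so p* = 1 − 0.38852/1.357 = 0.7137.
Δp* = 0.7137 − 0.3493 = +0.3644.

0.364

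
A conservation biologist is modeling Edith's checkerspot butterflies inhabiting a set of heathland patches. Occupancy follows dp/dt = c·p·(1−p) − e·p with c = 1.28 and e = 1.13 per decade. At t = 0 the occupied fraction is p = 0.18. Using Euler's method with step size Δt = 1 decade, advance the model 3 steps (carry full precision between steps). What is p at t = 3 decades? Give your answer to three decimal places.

0.148

Update rule: p ← p + [c·p·(1−p) − e·p]·Δt with Δt = 1.
p: 0.18000 → 0.16553  (Δp = -0.01447)
p: 0.16553 → 0.15529  (Δp = -0.01024)
p: 0.15529 → 0.14771  (Δp = -0.00757)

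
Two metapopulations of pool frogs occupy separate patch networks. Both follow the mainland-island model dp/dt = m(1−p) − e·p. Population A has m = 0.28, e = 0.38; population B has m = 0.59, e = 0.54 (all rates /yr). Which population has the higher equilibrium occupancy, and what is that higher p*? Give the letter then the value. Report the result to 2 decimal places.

A: p*_A = m/(m+e) = 0.28/0.6600 = 0.4242.
B: p*_B = 0.59/1.1300 = 0.5221.
B is higher at 0.5221.

B, 0.52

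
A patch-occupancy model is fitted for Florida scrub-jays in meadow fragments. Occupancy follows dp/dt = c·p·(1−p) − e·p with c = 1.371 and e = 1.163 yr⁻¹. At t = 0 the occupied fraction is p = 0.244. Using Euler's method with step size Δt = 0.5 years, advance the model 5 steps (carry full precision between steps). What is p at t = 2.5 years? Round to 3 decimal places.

Update rule: p ← p + [c·p·(1−p) − e·p]·Δt with Δt = 0.5.
  1  |  dp/dt·Δt = -0.015436  |  p_1 = 0.228564
  2  |  dp/dt·Δt = -0.012041  |  p_2 = 0.216523
  3  |  dp/dt·Δt = -0.009619  |  p_3 = 0.206904
  4  |  dp/dt·Δt = -0.007828  |  p_4 = 0.199076
  5  |  dp/dt·Δt = -0.006463  |  p_5 = 0.192613

0.193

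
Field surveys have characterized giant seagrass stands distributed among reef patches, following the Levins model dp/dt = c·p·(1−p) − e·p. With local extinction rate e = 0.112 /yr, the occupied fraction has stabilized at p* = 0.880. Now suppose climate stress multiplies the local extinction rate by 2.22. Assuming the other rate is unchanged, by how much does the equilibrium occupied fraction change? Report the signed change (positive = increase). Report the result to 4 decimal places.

-0.1464

Balance c(1−p*) = e gives c = e/(1 − 0.88000) = 0.112/0.12000 = 0.93333.
New p* = 1 − e/c = 1 − 0.24864/0.93333 = 0.73360.
Δp* = 0.73360 − 0.88000 = -0.14640.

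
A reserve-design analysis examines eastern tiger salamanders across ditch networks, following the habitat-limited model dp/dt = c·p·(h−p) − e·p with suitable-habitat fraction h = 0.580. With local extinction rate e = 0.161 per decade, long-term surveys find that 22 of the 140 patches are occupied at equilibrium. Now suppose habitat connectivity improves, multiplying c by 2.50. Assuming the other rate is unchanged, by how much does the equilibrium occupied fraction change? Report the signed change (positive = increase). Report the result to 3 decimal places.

0.254

Observed p* = 22/140 = 0.15714.
Balance c(h−p*) = e gives c = e/(0.58 − 0.15714) = 0.161/0.42286 = 0.38074.
New p* = 0.58 − e/c = 0.58 − 0.16100/0.95185 = 0.41086.
Δp* = 0.41086 − 0.15714 = +0.25372.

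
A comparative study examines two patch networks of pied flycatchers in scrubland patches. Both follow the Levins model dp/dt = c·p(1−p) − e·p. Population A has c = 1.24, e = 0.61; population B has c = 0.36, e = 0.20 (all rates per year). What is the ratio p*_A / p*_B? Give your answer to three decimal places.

1.143

A: p*_A = 1 − 0.61/1.24 = 0.5081.
B: p*_B = 1 − 0.20/0.36 = 0.4444.
p*_A / p*_B = 0.5081/0.4444 = 1.1431.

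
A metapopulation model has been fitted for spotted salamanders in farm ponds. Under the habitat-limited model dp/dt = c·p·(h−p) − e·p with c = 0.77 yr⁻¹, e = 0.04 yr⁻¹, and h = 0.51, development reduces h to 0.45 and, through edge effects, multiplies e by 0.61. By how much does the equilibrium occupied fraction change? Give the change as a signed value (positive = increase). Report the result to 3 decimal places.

Before: p* = h − e/c = 0.51 − 0.04/0.77 = 0.51 − 0.0519 = 0.4581.
After: c = 0.77, e = 0.0244, h = 0.45; p* = 0.45 − 0.0244/0.77 = 0.4183.
Δp* = 0.4183 − 0.4581 = -0.0397.

-0.040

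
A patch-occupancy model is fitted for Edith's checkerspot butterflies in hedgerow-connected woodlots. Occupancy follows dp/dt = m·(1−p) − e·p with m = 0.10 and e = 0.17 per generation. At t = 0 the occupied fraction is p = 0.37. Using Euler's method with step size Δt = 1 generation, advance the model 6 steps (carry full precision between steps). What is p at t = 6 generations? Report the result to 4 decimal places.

0.3703

Update rule: p ← p + [m·(1−p) − e·p]·Δt with Δt = 1.
  1  |  dp/dt·Δt = +0.000100  |  p_1 = 0.370100
  2  |  dp/dt·Δt = +0.000073  |  p_2 = 0.370173
  3  |  dp/dt·Δt = +0.000053  |  p_3 = 0.370226
  4  |  dp/dt·Δt = +0.000039  |  p_4 = 0.370265
  5  |  dp/dt·Δt = +0.000028  |  p_5 = 0.370294
  6  |  dp/dt·Δt = +0.000021  |  p_6 = 0.370314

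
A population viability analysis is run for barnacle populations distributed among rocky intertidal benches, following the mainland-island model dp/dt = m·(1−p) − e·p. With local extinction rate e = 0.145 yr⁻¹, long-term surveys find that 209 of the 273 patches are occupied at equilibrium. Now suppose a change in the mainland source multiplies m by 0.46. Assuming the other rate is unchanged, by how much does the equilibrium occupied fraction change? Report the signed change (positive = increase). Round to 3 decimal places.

-0.165

Observed p* = 209/273 = 0.76557.
Balance m(1−p*) = e·p* gives m = e·p*/(1−p*) = 0.145×0.76557/0.23443 = 0.47352.
New p* = m/(m+e) = 0.21782/(0.21782+0.14500) = 0.60035.
Δp* = 0.60035 − 0.76557 = -0.16522.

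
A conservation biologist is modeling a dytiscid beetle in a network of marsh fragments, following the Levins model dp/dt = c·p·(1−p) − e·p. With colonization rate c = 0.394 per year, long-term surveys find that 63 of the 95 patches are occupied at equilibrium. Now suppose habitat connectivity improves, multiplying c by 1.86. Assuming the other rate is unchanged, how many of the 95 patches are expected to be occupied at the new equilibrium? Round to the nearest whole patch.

78

Observed p* = 63/95 = 0.66316.
Balance c(1−p*) = e gives e = 0.394×(1 − 0.66316) = 0.13271.
New p* = 1 − e/c = 1 − 0.13271/0.73284 = 0.81891.
Expected occupied = 95 × 0.81891 = 77.80 ≈ 78.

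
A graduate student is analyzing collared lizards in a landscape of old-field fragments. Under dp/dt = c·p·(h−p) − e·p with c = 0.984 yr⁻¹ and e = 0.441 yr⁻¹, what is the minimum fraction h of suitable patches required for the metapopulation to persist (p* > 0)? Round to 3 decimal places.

0.448

p* = h − e/c is positive only when h > e/c.
h_min = e/c = 0.441/0.984 = 0.4482.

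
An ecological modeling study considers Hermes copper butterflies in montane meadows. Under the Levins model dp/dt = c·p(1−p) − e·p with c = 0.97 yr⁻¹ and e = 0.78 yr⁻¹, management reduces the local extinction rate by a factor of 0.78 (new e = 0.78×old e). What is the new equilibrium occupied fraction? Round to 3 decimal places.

Before: p* = 1 − 0.78/0.97 = 0.1959.
After the change, c = 0.97, e = 0.6084, so p* = 1 − 0.6084/0.97 = 0.3728.

0.373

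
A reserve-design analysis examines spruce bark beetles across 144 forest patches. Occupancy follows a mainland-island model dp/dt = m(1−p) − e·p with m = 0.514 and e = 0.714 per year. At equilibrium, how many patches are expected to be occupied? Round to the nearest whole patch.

60

p* = m/(m+e) = 0.514/1.2280 = 0.4186.
Expected occupied patches = N × p* = 144 × 0.4186 = 60.27 ≈ 60.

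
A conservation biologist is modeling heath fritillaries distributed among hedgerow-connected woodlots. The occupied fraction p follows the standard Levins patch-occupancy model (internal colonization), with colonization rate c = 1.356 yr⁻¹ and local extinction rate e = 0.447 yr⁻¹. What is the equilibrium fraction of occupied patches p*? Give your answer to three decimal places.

Setting dp/dt = 0 and dividing through by p* gives c·(1−p*) = e.
So p* = 1 − e/c = 1 − 0.447/1.356 = 1 − 0.3296 = 0.6704.

0.670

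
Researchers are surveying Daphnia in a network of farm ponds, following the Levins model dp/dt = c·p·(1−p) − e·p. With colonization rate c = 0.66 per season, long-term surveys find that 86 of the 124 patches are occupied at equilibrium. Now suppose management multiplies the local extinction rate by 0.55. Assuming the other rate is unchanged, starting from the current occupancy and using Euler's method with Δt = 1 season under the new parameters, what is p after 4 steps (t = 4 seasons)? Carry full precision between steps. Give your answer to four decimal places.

0.8232

Observed p* = 86/124 = 0.69355.
Balance c(1−p*) = e gives e = 0.66×(1 − 0.69355) = 0.20226.
Starting from p₀ = 0.69355; update p ← p + (dp/dt)·Δt with the new parameters.
  1  |  dp/dt·Δt = +0.063124  |  p_1 = 0.756672
  2  |  dp/dt·Δt = +0.037345  |  p_2 = 0.794017
  3  |  dp/dt·Δt = +0.019617  |  p_3 = 0.813635
  4  |  dp/dt·Δt = +0.009568  |  p_4 = 0.823202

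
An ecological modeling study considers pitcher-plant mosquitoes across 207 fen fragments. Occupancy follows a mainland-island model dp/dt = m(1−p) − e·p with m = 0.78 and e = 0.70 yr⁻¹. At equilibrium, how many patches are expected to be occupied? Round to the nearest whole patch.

p* = m/(m+e) = 0.78/1.4800 = 0.5270.
Expected occupied patches = N × p* = 207 × 0.5270 = 109.09 ≈ 109.

109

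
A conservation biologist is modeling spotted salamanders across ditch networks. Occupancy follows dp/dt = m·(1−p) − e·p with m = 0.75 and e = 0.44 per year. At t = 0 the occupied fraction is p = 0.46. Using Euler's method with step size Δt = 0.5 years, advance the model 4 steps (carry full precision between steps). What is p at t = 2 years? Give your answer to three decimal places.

Update rule: p ← p + [m·(1−p) − e·p]·Δt with Δt = 0.5.
  1  |  dp/dt·Δt = +0.101300  |  p_1 = 0.561300
  2  |  dp/dt·Δt = +0.041027  |  p_2 = 0.602326
  3  |  dp/dt·Δt = +0.016616  |  p_3 = 0.618942
  4  |  dp/dt·Δt = +0.006729  |  p_4 = 0.625672

0.626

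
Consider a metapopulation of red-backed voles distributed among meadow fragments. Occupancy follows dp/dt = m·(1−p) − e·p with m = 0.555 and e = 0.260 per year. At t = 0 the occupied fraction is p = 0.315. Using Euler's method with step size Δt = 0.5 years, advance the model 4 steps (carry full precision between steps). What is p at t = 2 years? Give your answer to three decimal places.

0.636

Update rule: p ← p + [m·(1−p) − e·p]·Δt with Δt = 0.5.
step 1: Δp = +0.14914, p = 0.46414
step 2: Δp = +0.08836, p = 0.55250
step 3: Δp = +0.05236, p = 0.60486
step 4: Δp = +0.03102, p = 0.63588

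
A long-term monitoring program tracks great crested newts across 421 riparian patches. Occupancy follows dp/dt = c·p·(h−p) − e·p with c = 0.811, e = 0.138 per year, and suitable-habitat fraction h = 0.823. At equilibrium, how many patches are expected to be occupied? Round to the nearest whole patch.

p* = h − e/c = 0.823 − 0.1702 = 0.6528.
Expected occupied patches = N × p* = 421 × 0.6528 = 274.85 ≈ 275.

275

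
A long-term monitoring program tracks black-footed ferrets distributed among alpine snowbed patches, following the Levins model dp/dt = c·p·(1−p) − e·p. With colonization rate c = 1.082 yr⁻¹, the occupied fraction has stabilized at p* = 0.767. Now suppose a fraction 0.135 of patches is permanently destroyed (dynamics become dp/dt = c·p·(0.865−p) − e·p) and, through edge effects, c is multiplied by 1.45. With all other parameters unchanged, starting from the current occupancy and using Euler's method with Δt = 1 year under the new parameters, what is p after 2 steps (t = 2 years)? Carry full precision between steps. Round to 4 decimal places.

0.7054

Balance c(1−p*) = e gives e = 1.082×(1 − 0.76700) = 0.25211.
Starting from p₀ = 0.76700; update p ← p + (dp/dt)·Δt with the new parameters.
  1  |  dp/dt·Δt = -0.075437  |  p_1 = 0.691563
  2  |  dp/dt·Δt = +0.013831  |  p_2 = 0.705394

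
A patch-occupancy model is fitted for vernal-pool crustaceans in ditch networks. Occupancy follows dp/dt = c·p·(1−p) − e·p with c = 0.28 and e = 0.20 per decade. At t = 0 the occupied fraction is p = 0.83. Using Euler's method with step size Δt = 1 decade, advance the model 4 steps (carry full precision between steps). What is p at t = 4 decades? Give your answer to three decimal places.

0.519

Update rule: p ← p + [c·p·(1−p) − e·p]·Δt with Δt = 1.
  1  |  dp/dt·Δt = -0.126492  |  p_1 = 0.703508
  2  |  dp/dt·Δt = -0.082298  |  p_2 = 0.621210
  3  |  dp/dt·Δt = -0.058356  |  p_3 = 0.562854
  4  |  dp/dt·Δt = -0.043677  |  p_4 = 0.519177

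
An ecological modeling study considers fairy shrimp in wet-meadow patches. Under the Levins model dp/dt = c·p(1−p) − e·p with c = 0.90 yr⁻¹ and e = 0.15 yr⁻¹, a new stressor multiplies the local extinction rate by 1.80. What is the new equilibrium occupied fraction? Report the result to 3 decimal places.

Before: p* = 1 − 0.15/0.90 = 0.8333.
After the change, c = 0.9, e = 0.27, so p* = 1 − 0.27/0.9 = 0.7000.

0.700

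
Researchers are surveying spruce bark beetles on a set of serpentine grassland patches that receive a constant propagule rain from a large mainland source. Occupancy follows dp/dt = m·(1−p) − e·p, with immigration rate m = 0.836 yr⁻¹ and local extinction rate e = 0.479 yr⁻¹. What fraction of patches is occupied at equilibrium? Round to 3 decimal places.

At equilibrium the propagule rain into empty patches balances local extinction: m(1−p*) = e·p*.
p* = m/(m+e) = 0.836/(0.836+0.479) = 0.836/1.3150 = 0.6357.

0.636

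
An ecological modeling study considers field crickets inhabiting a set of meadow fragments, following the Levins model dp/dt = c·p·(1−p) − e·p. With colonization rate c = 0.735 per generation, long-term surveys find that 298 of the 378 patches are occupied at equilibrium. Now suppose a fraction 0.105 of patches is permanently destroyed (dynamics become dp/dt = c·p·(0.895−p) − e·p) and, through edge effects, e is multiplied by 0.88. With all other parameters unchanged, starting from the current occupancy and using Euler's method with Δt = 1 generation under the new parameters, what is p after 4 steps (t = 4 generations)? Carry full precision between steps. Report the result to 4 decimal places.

0.7121

Observed p* = 298/378 = 0.78836.
Balance c(1−p*) = e gives e = 0.735×(1 − 0.78836) = 0.15556.
Starting from p₀ = 0.78836; update p ← p + (dp/dt)·Δt with the new parameters.
t = 1: p = 0.78836 + (-0.04613) = 0.74223
t = 2: p = 0.74223 + (-0.01826) = 0.72397
t = 3: p = 0.72397 + (-0.00810) = 0.71588
t = 4: p = 0.71588 + (-0.00375) = 0.71213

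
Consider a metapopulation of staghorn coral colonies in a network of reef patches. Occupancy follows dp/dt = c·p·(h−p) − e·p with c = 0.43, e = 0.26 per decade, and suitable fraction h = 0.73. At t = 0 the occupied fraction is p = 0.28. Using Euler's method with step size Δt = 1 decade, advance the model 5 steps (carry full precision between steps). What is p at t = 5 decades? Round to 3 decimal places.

0.213

Update rule: p ← p + [c·p·(h−p) − e·p]·Δt with Δt = 1.
t = 1: p = 0.28000 + (-0.01862) = 0.26138
t = 2: p = 0.26138 + (-0.01529) = 0.24609
t = 3: p = 0.24609 + (-0.01278) = 0.23331
t = 4: p = 0.23331 + (-0.01083) = 0.22248
t = 5: p = 0.22248 + (-0.00929) = 0.21319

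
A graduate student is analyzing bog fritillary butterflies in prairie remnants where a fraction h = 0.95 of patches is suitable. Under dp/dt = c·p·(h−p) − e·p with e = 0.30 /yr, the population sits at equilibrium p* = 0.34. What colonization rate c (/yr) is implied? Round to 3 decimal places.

0.492

At equilibrium c(h−p*) = e, so c = e/(h−p*).
c = 0.30/(0.95 − 0.34) = 0.30/0.6100 = 0.4918.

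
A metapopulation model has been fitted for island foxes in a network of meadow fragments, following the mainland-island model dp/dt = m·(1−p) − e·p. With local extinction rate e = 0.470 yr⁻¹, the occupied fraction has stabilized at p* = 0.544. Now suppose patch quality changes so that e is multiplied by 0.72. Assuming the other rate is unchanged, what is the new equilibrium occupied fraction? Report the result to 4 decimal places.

0.6236

Balance m(1−p*) = e·p* gives m = e·p*/(1−p*) = 0.470×0.54400/0.45600 = 0.56070.
New p* = m/(m+e) = 0.56070/(0.56070+0.33840) = 0.62362.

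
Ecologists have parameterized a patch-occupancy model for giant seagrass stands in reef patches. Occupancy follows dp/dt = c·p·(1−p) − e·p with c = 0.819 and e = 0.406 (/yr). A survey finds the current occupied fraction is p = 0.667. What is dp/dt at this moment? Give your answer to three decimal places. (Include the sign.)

Colonization term: c·p·(1−p) = 0.819×0.667×0.3330 = 0.18191.
Extinction term: e·p = 0.27080.
dp/dt = 0.18191 − 0.27080 = -0.08889.

-0.089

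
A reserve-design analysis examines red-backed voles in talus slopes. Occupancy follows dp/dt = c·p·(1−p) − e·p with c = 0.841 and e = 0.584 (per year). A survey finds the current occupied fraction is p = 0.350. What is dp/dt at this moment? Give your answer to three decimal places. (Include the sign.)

Colonization term: c·p·(1−p) = 0.841×0.350×0.6500 = 0.19133.
Extinction term: e·p = 0.20440.
dp/dt = 0.19133 − 0.20440 = -0.01307.

-0.013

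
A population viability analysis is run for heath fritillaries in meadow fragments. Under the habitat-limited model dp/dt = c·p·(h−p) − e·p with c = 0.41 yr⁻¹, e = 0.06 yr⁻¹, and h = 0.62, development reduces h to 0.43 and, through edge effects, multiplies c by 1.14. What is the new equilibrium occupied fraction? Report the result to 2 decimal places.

Before: p* = h − e/c = 0.62 − 0.06/0.41 = 0.62 − 0.1463 = 0.4737.
After: c = 0.4674, e = 0.06, h = 0.43; p* = 0.43 − 0.06/0.4674 = 0.3016.

0.30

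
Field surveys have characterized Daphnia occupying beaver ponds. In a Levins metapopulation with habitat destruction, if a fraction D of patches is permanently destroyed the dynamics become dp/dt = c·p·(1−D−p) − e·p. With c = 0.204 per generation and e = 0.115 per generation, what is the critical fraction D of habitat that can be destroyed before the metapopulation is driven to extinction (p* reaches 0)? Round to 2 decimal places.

0.44

The nontrivial equilibrium is p* = (1−D) − e/c; extinction occurs when this hits zero.
So D_crit = 1 − e/c = 1 − 0.115/0.204 = 1 − 0.5637 = 0.4363.
Note this equals the original equilibrium occupancy — the Levins extinction-debt result.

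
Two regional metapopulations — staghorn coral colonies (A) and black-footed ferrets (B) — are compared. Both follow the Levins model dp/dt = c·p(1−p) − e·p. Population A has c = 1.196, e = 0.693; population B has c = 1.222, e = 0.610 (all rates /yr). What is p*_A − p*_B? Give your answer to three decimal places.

-0.080

A: p*_A = 1 − 0.693/1.196 = 0.4206.
B: p*_B = 1 − 0.610/1.222 = 0.5008.
p*_A − p*_B = 0.4206 − 0.5008 = -0.0802.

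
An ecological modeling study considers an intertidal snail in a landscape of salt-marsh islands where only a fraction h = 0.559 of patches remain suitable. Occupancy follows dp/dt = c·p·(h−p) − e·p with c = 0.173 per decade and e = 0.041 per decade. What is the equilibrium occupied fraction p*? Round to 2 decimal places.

0.32

Setting dp/dt = 0 and dividing by p* gives c·(h−p*) = e.
So p* = h − e/c = 0.559 − 0.041/0.173 = 0.559 − 0.2370 = 0.3220.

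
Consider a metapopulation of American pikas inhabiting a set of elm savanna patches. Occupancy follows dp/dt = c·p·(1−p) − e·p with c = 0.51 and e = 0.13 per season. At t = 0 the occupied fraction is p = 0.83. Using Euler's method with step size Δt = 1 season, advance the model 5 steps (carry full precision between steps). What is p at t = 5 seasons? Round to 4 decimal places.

Update rule: p ← p + [c·p·(1−p) − e·p]·Δt with Δt = 1.
t = 1: p = 0.83000 + (-0.03594) = 0.79406
t = 2: p = 0.79406 + (-0.01983) = 0.77423
t = 3: p = 0.77423 + (-0.01150) = 0.76273
t = 4: p = 0.76273 + (-0.00686) = 0.75587
t = 5: p = 0.75587 + (-0.00415) = 0.75172

0.7517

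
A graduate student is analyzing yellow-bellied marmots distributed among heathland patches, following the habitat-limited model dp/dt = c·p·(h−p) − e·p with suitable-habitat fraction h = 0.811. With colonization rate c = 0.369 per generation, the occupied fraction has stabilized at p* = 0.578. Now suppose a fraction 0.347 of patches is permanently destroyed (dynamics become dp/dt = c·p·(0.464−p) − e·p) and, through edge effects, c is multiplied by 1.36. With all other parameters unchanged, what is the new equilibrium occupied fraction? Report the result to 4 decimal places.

Balance c(h−p*) = e gives e = 0.369×(0.811 − 0.57800) = 0.08598.
New p* = 0.464 − e/c = 0.464 − 0.08598/0.50184 = 0.29267.

0.2927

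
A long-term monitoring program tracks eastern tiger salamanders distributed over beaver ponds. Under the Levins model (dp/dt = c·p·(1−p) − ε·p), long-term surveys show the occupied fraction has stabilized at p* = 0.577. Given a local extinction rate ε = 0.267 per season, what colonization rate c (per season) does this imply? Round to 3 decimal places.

At equilibrium c(1−p*) = ε, so c = ε/(1−p*).
c = 0.267/(1 − 0.577) = 0.267/0.4230 = 0.6312.

0.631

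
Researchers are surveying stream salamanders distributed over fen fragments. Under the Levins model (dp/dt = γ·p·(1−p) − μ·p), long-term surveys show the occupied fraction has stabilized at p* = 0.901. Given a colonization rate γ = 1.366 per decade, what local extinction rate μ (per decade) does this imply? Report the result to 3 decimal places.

At equilibrium γ(1−p*) = μ.
μ = 1.366 × (1 − 0.901) = 1.366 × 0.0990 = 0.1352.

0.135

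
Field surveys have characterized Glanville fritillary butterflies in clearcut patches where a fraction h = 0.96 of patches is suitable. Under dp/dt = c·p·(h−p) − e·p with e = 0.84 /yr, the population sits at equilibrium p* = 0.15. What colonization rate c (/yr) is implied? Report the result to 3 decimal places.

At equilibrium c(h−p*) = e, so c = e/(h−p*).
c = 0.84/(0.96 − 0.15) = 0.84/0.8100 = 1.0370.

1.037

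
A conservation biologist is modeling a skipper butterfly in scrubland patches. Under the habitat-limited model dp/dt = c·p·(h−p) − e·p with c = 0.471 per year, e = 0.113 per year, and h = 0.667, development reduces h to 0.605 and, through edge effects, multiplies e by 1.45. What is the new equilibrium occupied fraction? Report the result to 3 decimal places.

0.257

Before: p* = h − e/c = 0.667 − 0.113/0.471 = 0.667 − 0.2399 = 0.4271.
After: c = 0.471, e = 0.16385, h = 0.605; p* = 0.605 − 0.16385/0.471 = 0.2571.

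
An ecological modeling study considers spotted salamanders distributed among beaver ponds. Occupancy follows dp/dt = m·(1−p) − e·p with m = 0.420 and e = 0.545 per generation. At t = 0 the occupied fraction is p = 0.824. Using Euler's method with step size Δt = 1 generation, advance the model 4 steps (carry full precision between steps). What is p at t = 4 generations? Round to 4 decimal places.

0.4352

Update rule: p ← p + [m·(1−p) − e·p]·Δt with Δt = 1.
t = 1: p = 0.82400 + (-0.37516) = 0.44884
t = 2: p = 0.44884 + (-0.01313) = 0.43571
t = 3: p = 0.43571 + (-0.00046) = 0.43525
t = 4: p = 0.43525 + (-0.00002) = 0.43523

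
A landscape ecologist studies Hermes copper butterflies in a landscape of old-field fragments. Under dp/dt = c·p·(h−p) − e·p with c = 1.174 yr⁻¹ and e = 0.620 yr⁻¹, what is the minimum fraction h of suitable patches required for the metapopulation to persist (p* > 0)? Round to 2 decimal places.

p* = h − e/c is positive only when h > e/c.
h_min = e/c = 0.620/1.174 = 0.5281.

0.53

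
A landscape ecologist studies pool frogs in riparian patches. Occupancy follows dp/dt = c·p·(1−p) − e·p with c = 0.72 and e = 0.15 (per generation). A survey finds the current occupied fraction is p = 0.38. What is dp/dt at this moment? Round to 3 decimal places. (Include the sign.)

0.113

Colonization term: c·p·(1−p) = 0.72×0.38×0.6200 = 0.16963.
Extinction term: e·p = 0.05700.
dp/dt = 0.16963 − 0.05700 = 0.11263.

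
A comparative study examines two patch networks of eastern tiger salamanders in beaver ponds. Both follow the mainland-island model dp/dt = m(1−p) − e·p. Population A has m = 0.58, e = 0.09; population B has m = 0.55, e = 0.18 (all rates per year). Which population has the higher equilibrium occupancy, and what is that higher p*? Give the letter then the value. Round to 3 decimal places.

A, 0.866

A: p*_A = m/(m+e) = 0.58/0.6700 = 0.8657.
B: p*_B = 0.55/0.7300 = 0.7534.
A is higher at 0.8657.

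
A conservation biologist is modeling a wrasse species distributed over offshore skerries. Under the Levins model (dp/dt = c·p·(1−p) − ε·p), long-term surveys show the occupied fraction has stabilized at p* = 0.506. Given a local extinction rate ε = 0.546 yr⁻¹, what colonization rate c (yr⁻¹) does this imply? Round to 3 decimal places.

1.105

At equilibrium c(1−p*) = ε, so c = ε/(1−p*).
c = 0.546/(1 − 0.506) = 0.546/0.4940 = 1.1053.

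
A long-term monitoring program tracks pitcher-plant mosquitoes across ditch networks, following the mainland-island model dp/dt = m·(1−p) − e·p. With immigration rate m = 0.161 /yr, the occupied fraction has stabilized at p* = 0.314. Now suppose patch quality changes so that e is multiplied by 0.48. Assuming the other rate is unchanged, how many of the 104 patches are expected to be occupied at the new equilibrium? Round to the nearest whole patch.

51

Balance m(1−p*) = e·p* gives e = m(1−p*)/p* = 0.161×0.68600/0.31400 = 0.35174.
New p* = m/(m+e) = 0.16100/(0.16100+0.16884) = 0.48812.
Expected occupied = 104 × 0.48812 = 50.76 ≈ 51.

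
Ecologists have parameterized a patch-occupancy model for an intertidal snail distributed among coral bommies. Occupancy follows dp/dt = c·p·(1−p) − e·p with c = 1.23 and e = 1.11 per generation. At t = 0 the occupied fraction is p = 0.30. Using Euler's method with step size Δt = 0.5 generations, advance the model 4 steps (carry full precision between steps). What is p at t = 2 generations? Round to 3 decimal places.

0.200

Update rule: p ← p + [c·p·(1−p) − e·p]·Δt with Δt = 0.5.
  1  |  dp/dt·Δt = -0.037350  |  p_1 = 0.262650
  2  |  dp/dt·Δt = -0.026667  |  p_2 = 0.235983
  3  |  dp/dt·Δt = -0.020089  |  p_3 = 0.215894
  4  |  dp/dt·Δt = -0.015712  |  p_4 = 0.200182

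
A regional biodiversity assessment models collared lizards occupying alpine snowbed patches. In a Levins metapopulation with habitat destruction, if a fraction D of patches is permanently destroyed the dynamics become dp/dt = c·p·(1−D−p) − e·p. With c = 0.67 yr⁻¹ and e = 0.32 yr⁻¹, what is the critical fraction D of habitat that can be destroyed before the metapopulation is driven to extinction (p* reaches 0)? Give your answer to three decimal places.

The nontrivial equilibrium is p* = (1−D) − e/c; extinction occurs when this hits zero.
So D_crit = 1 − e/c = 1 − 0.32/0.67 = 1 − 0.4776 = 0.5224.
Note this equals the original equilibrium occupancy — the Levins extinction-debt result.

0.522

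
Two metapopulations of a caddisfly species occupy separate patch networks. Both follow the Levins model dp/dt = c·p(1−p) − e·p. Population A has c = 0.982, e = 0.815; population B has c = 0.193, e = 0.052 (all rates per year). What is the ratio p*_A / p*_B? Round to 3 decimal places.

A: p*_A = 1 − 0.815/0.982 = 0.1701.
B: p*_B = 1 − 0.052/0.193 = 0.7306.
p*_A / p*_B = 0.1701/0.7306 = 0.2328.

0.233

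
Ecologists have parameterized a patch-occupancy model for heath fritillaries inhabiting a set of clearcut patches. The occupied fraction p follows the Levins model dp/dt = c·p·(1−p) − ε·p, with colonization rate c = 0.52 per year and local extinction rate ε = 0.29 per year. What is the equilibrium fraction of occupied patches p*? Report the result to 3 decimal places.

0.442

At equilibrium, colonization balances extinction: c·p*·(1−p*) = ε·p*.
So p* = 1 − ε/c = 1 − 0.29/0.52 = 1 − 0.5577 = 0.4423.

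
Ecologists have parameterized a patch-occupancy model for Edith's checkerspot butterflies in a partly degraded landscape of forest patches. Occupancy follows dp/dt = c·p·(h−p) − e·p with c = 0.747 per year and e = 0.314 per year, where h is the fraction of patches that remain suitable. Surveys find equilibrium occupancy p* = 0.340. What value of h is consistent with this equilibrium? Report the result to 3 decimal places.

0.760

At equilibrium c(h−p*) = e, so h = p* + e/c.
h = 0.340 + 0.314/0.747 = 0.340 + 0.4203 = 0.7603.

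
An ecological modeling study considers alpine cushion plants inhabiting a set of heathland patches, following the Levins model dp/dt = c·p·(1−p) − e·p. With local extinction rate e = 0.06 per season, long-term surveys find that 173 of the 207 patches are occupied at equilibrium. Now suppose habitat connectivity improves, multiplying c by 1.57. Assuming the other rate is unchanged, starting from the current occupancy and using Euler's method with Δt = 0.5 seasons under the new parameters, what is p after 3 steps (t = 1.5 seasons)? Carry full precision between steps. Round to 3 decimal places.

0.870

Observed p* = 173/207 = 0.83575.
Balance c(1−p*) = e gives c = e/(1 − 0.83575) = 0.06/0.16425 = 0.36529.
Starting from p₀ = 0.83575; update p ← p + (dp/dt)·Δt with the new parameters.
step 1: Δp = +0.01429, p = 0.85004
step 2: Δp = +0.01105, p = 0.86109
step 3: Δp = +0.00847, p = 0.86956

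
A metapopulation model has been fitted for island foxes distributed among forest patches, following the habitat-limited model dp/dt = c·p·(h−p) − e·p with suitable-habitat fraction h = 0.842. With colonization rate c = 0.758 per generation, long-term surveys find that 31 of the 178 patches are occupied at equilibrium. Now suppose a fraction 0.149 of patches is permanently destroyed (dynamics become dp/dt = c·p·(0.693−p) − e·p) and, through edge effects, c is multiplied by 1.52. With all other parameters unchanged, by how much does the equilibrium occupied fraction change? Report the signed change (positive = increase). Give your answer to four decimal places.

Observed p* = 31/178 = 0.17416.
Balance c(h−p*) = e gives e = 0.758×(0.842 − 0.17416) = 0.50622.
New p* = 0.693 − e/c = 0.693 − 0.50622/1.15216 = 0.25363.
Δp* = 0.25363 − 0.17416 = +0.07947.

0.0795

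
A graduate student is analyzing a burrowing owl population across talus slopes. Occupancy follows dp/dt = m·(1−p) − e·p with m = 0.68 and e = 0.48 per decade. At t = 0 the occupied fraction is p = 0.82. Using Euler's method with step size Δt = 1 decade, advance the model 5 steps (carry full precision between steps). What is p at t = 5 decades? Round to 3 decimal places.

0.586

Update rule: p ← p + [m·(1−p) − e·p]·Δt with Δt = 1.
p: 0.82000 → 0.54880  (Δp = -0.27120)
p: 0.54880 → 0.59219  (Δp = +0.04339)
p: 0.59219 → 0.58525  (Δp = -0.00694)
p: 0.58525 → 0.58636  (Δp = +0.00111)
p: 0.58636 → 0.58618  (Δp = -0.00018)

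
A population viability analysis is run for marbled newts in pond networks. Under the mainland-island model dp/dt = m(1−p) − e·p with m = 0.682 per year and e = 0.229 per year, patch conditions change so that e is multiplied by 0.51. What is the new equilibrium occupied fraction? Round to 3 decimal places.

0.854

Before: p* = 0.682/(0.682+0.229) = 0.7486.
After: m = 0.682, e = 0.11679; p* = 0.682/0.7988 = 0.8538.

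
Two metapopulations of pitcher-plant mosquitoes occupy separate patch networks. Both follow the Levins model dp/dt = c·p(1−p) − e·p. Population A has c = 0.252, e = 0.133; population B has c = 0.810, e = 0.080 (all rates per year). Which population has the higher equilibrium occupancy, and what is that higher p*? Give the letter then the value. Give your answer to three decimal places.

B, 0.901

A: p*_A = 1 − 0.133/0.252 = 0.4722.
B: p*_B = 1 − 0.080/0.810 = 0.9012.
B is higher at 0.9012.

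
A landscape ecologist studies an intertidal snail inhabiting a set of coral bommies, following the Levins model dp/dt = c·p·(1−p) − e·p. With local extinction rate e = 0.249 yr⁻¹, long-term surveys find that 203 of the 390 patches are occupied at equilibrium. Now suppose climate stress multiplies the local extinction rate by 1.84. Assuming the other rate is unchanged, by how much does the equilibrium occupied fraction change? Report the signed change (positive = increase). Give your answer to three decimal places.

-0.403

Observed p* = 203/390 = 0.52051.
Balance c(1−p*) = e gives c = e/(1 − 0.52051) = 0.249/0.47949 = 0.51930.
New p* = 1 − e/c = 1 − 0.45816/0.51930 = 0.11774.
Δp* = 0.11774 − 0.52051 = -0.40277.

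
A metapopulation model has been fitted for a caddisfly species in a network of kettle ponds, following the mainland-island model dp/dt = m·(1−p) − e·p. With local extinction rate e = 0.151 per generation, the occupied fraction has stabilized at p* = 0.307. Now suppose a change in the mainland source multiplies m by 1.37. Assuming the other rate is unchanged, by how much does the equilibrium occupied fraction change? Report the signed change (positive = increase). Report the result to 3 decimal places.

0.071

Balance m(1−p*) = e·p* gives m = e·p*/(1−p*) = 0.151×0.30700/0.69300 = 0.06689.
New p* = m/(m+e) = 0.09164/(0.09164+0.15100) = 0.37768.
Δp* = 0.37768 − 0.30700 = +0.07068.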